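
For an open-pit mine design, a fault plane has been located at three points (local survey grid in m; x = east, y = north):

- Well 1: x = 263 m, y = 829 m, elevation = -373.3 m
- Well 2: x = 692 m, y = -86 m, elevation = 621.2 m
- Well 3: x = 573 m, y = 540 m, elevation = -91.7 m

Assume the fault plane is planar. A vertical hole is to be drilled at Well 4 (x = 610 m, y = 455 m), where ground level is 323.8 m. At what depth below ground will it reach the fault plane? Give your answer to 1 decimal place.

Two edge vectors: Well 1→Well 2 = (429, -915, 994.5), Well 1→Well 3 = (310, -289, 281.6).
Normal n = (Well 1→Well 2) × (Well 1→Well 3) = (29746.5, 187488.6, 159669).
So ∂z/∂x = −n_x/n_z = −0.18630 and ∂z/∂y = −n_y/n_z = −1.17423.
Intercept c from Well 1: -373.3 + 49.00 + 973.44 = 649.14.
At (610, 455): z_contact = −113.64 − 534.28 + 649.14 = 1.22 m.
Depth below ground = 323.8 − 1.22 = 322.6 m.

322.6 m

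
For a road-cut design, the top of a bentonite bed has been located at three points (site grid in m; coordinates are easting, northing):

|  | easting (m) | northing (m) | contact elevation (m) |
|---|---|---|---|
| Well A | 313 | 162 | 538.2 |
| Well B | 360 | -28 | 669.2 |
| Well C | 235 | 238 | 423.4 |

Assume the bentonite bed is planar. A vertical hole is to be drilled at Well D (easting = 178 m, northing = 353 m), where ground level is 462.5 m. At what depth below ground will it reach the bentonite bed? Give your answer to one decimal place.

148.5 m

Two edge vectors: Well A→Well B = (47, -190, 131), Well A→Well C = (-78, 76, -114.8).
Normal n = (Well A→Well B) × (Well A→Well C) = (11856, -4822.4, -11248).
So ∂z/∂easting = −n_x/n_z = 1.05405 and ∂z/∂northing = −n_y/n_z = −0.42873.
Intercept c from Well A: 538.2 − 329.92 + 69.45 = 277.74.
At (178, 353): z_contact = 187.62 − 151.34 + 277.74 = 314.01 m.
Depth below ground = 462.5 − 314.01 = 148.5 m.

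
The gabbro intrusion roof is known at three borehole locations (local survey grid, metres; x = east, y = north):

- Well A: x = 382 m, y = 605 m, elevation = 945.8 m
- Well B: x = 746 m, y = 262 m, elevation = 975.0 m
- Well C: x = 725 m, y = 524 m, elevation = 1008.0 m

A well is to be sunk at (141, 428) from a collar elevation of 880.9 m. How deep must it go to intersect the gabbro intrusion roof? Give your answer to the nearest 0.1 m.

Let the plane be z = a·x + b·y + c.
Well B−Well A: 364a − 343b = 29.2;  Well C−Well A: 343a − 81b = 62.2.
Solving gives a = 0.21516, b = 0.14320.
Then c = 945.8 − a·382 − b·605 = 776.97.
At (141, 428): z_contact = 30.34 + 61.29 + 776.97 = 868.60 m.
Depth below ground = 880.9 − 868.60 = 12.3 m.

12.3 m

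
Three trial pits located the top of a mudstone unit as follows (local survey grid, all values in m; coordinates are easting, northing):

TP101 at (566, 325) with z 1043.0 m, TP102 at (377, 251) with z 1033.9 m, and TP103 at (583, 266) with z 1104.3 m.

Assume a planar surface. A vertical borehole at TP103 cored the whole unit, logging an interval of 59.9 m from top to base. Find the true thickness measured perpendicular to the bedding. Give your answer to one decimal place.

Let the plane be z = a·easting + b·northing + c.
TP102−TP101: −189a − 74b = −9.1;  TP103−TP101: 17a − 59b = 61.3.
Solving gives a = 0.40882, b = −0.92119.
|∇z| = √(a²+b²) = 1.00783, so dip δ = arctan(1.00783) = 45.22°.
True thickness = vertical thickness × cos δ = 59.9 × cos 45.22° = 42.2 m.

42.2 m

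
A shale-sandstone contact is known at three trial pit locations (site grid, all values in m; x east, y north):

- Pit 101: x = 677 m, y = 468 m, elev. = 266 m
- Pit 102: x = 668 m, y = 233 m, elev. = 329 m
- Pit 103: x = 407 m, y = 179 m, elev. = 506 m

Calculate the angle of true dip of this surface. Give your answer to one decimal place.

34.0°

Two edge vectors: Pit 101→Pit 102 = (-9, -235, 63), Pit 101→Pit 103 = (-270, -289, 240).
Normal n = (Pit 101→Pit 102) × (Pit 101→Pit 103) = (-38193, -14850, -60849).
So ∂z/∂x = −n_x/n_z = −0.62767 and ∂z/∂y = −n_y/n_z = −0.24405.
Gradient magnitude |∇z| = √(a² + b²) = √(0.39397 + 0.05956) = 0.67344.
True dip = arctan(0.67344) = 34.0°, dipping toward ENE (azimuth ≈ 069°).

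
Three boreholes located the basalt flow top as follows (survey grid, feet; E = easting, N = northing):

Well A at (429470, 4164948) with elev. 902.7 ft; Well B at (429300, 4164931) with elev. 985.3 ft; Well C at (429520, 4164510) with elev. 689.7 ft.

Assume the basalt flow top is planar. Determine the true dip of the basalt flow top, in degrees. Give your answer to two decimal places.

Let the plane be z = a·E + b·N + c.
Well B−Well A: −170a − 17b = 82.6;  Well C−Well A: 50a − 438b = −213.
Solving gives a = −0.52848, b = 0.42597.
Gradient magnitude |∇z| = √(a² + b²) = √(0.27929 + 0.18145) = 0.67878.
True dip = arctan(0.67878) = 34.17°, dipping toward SE (azimuth ≈ 129°).

34.17°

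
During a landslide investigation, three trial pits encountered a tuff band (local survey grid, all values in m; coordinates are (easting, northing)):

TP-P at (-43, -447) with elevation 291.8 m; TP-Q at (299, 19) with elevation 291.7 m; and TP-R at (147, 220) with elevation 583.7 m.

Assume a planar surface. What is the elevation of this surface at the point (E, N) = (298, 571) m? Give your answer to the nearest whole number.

688 m

Two edge vectors: TP-P→TP-Q = (342, 466, -0.1), TP-P→TP-R = (190, 667, 291.9).
Normal n = (TP-P→TP-Q) × (TP-P→TP-R) = (136092.1, -99848.8, 139574).
So ∂z/∂E = −n_x/n_z = −0.97505 and ∂z/∂N = −n_y/n_z = 0.71538.
Intercept c from TP-P: 291.8 − 41.93 + 319.78 = 569.65.
At (298, 571): z = −290.6 + 408.5 + 569.65 = 687.6 m.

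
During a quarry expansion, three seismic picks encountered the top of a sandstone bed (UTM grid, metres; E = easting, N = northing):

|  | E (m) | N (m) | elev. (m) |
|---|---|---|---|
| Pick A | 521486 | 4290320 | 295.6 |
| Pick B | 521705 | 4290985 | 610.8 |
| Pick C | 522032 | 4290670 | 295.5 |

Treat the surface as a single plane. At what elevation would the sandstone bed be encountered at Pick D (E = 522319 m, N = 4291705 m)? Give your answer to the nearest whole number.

Two edge vectors: Pick A→Pick B = (219, 665, 315.2), Pick A→Pick C = (546, 350, -0.1).
Normal n = (Pick A→Pick B) × (Pick A→Pick C) = (-110386.5, 172121.1, -286440).
So ∂z/∂E = −n_x/n_z = −0.38537390 and ∂z/∂N = −n_y/n_z = 0.60089757.
Intercept c from Pick A: 295.6 + 200967.09 − 2578042.86 = −2376780.17.
At (522319, 4291705): z = −201288.1 + 2578875.1 − 2376780.17 = 806.8 m.

807 m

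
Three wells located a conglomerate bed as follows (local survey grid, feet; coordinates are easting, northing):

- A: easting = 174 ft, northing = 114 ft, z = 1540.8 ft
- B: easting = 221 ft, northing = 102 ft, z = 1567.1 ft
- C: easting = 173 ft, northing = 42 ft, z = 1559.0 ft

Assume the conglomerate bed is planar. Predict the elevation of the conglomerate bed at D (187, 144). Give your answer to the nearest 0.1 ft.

Two edge vectors: A→B = (47, -12, 26.3), A→C = (-1, -72, 18.2).
Normal n = (A→B) × (A→C) = (1675.2, -881.7, -3396).
So ∂z/∂easting = −n_x/n_z = 0.49329 and ∂z/∂northing = −n_y/n_z = −0.25963.
Intercept c from A: 1540.8 − 85.83 + 29.60 = 1484.57.
At (187, 144): z = 92.2 − 37.4 + 1484.57 = 1539.4 ft.

1539.4 ft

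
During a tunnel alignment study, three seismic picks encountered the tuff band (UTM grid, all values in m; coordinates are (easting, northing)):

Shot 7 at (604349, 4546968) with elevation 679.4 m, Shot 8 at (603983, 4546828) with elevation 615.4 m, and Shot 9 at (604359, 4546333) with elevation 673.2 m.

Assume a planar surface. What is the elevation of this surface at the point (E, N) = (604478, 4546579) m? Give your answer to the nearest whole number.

Two edge vectors: Shot 7→Shot 8 = (-366, -140, -64), Shot 7→Shot 9 = (10, -635, -6.2).
Normal n = (Shot 7→Shot 8) × (Shot 7→Shot 9) = (-39772, -2909.2, 233810).
So ∂z/∂E = −n_x/n_z = 0.17010393 and ∂z/∂N = −n_y/n_z = 0.01244258.
Intercept c from Shot 7: 679.4 − 102802.14 − 56576.02 = −158698.76.
At (604478, 4546579): z = 102824.1 + 56571.2 − 158698.76 = 696.5 m.

697 m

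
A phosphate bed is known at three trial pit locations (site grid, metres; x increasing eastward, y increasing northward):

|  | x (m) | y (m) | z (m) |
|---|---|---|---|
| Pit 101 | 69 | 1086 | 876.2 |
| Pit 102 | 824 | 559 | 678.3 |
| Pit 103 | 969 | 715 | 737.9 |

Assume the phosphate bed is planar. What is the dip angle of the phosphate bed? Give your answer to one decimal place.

20.8°

Let the plane be z = a·x + b·y + c.
Pit 102−Pit 101: 755a − 527b = −197.9;  Pit 103−Pit 101: 900a − 371b = −138.3.
Solving gives a = 0.00276, b = 0.37948.
Gradient magnitude |∇z| = √(a² + b²) = √(0.00001 + 0.14401) = 0.37949.
True dip = arctan(0.37949) = 20.8°, dipping toward S (azimuth ≈ 180°).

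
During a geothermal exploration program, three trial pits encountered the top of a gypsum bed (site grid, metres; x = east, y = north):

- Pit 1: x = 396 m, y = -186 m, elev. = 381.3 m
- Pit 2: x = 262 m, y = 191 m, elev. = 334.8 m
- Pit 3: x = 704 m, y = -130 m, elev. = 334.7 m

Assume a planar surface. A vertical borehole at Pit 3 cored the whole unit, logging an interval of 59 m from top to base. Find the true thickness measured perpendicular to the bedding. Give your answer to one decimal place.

Let the plane be z = a·x + b·y + c.
Pit 2−Pit 1: −134a + 377b = −46.5;  Pit 3−Pit 1: 308a + 56b = −46.6.
Solving gives a = −0.12105, b = −0.16637.
|∇z| = √(a²+b²) = 0.20575, so dip δ = arctan(0.20575) = 11.63°.
True thickness = vertical thickness × cos δ = 59 × cos 11.63° = 57.8 m.

57.8 m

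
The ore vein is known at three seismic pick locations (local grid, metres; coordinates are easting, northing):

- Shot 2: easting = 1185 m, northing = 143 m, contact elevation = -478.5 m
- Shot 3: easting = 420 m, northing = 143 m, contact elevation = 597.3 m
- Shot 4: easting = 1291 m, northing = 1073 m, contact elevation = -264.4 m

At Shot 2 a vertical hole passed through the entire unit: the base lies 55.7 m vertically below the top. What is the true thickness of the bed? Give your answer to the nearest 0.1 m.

Two edge vectors: Shot 2→Shot 3 = (-765, 0, 1075.8), Shot 2→Shot 4 = (106, 930, 214.1).
Normal n = (Shot 2→Shot 3) × (Shot 2→Shot 4) = (-1000494, 277821.3, -711450).
So ∂z/∂easting = −n_x/n_z = −1.40627 and ∂z/∂northing = −n_y/n_z = 0.39050.
|∇z| = √(a²+b²) = 1.45949, so dip δ = arctan(1.45949) = 55.58°.
True thickness = vertical thickness × cos δ = 55.7 × cos 55.58° = 31.5 m.

31.5 m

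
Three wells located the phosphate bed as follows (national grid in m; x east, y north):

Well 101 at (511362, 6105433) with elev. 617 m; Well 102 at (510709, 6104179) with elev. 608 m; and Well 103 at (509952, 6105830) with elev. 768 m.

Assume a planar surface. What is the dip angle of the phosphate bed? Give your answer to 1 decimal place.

6.1°

Let the plane be z = a·x + b·y + c.
Well 102−Well 101: −653a − 1254b = −9;  Well 103−Well 101: −1410a + 397b = 151.
Solving gives a = −0.09164, b = 0.05489.
Gradient magnitude |∇z| = √(a² + b²) = √(0.00840 + 0.00301) = 0.10682.
True dip = arctan(0.10682) = 6.1°, dipping toward ESE (azimuth ≈ 121°).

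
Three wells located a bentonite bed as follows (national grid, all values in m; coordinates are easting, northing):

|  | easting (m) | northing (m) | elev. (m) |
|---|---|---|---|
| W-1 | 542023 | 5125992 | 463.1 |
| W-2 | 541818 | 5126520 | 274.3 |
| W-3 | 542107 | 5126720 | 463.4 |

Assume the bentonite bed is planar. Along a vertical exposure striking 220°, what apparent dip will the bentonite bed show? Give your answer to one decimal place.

Two edge vectors: W-1→W-2 = (-205, 528, -188.8), W-1→W-3 = (84, 728, 0.3).
Normal n = (W-1→W-2) × (W-1→W-3) = (137604.8, -15797.7, -193592).
So ∂z/∂easting = −n_x/n_z = 0.71080 and ∂z/∂northing = −n_y/n_z = −0.08160.
Unit vector along 220° is (sin 220°, cos 220°) = (-0.6428, -0.7660).
Slope in that direction = a·(-0.6428) + b·(-0.7660) = −0.39438.
Apparent dip = arctan|0.39438| = 21.5° (true dip is 35.6°, so apparent ≤ true as expected).

21.5°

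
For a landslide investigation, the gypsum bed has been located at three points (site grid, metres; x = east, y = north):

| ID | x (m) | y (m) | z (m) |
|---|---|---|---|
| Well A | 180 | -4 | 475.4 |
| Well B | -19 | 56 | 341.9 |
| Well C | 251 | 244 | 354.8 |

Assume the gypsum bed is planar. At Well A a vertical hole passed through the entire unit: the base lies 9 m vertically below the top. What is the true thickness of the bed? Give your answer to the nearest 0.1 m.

7.1 m

Two edge vectors: Well A→Well B = (-199, 60, -133.5), Well A→Well C = (71, 248, -120.6).
Normal n = (Well A→Well B) × (Well A→Well C) = (25872, -33477.9, -53612).
So ∂z/∂x = −n_x/n_z = 0.48258 and ∂z/∂y = −n_y/n_z = −0.62445.
|∇z| = √(a²+b²) = 0.78919, so dip δ = arctan(0.78919) = 38.28°.
True thickness = vertical thickness × cos δ = 9 × cos 38.28° = 7.1 m.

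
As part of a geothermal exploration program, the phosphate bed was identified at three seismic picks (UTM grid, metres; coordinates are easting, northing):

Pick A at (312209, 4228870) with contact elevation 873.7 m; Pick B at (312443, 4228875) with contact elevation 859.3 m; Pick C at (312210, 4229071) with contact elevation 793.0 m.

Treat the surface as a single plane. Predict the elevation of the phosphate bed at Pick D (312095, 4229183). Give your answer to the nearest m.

Two edge vectors: Pick A→Pick B = (234, 5, -14.4), Pick A→Pick C = (1, 201, -80.7).
Normal n = (Pick A→Pick B) × (Pick A→Pick C) = (2490.9, 18869.4, 47029).
So ∂z/∂easting = −n_x/n_z = −0.05296519 and ∂z/∂northing = −n_y/n_z = −0.40122903.
Intercept c from Pick A: 873.7 + 16536.21 + 1696745.40 = 1714155.31.
At (312095, 4229183): z = −16530.2 − 1696871.0 + 1714155.31 = 754.2 m.

754 m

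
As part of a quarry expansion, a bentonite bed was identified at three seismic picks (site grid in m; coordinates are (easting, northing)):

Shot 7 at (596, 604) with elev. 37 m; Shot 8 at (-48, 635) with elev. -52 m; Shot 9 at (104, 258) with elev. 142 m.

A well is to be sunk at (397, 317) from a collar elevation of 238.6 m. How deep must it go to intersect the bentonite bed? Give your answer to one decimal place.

90.3 m

Let the plane be z = a·E + b·N + c.
Shot 8−Shot 7: −644a + 31b = −89;  Shot 9−Shot 7: −492a − 346b = 105.
Solving gives a = 0.11567, b = −0.46795.
Then c = 37 − a·596 − b·604 = 250.70.
At (397, 317): z_contact = 45.92 − 148.34 + 250.70 = 148.28 m.
Depth below ground = 238.6 − 148.28 = 90.3 m.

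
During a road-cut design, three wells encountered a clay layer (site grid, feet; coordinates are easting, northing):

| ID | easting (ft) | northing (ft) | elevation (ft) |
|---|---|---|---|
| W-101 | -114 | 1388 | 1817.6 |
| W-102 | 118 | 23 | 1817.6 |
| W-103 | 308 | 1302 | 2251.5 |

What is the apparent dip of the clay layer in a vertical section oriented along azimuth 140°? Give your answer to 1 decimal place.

Let the plane be z = a·easting + b·northing + c.
W-102−W-101: 232a − 1365b = 0;  W-103−W-101: 422a − 86b = 433.9.
Solving gives a = 1.06509, b = 0.18103.
Unit vector along 140° is (sin 140°, cos 140°) = (0.6428, -0.7660).
Slope in that direction = a·(0.6428) + b·(-0.7660) = 0.54595.
Apparent dip = arctan|0.54595| = 28.6° (true dip is 47.2°, so apparent ≤ true as expected).

28.6°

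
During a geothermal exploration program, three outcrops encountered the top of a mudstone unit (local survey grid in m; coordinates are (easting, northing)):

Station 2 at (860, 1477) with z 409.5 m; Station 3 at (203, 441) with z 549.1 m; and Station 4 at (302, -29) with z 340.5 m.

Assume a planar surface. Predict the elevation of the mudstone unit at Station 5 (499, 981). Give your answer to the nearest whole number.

Let the plane be z = a·E + b·N + c.
Station 3−Station 2: −657a − 1036b = 139.6;  Station 4−Station 2: −558a − 1506b = −69.
Solving gives a = −0.68486, b = 0.29957.
Then c = 409.5 − a·860 − b·1477 = 556.02.
At (499, 981): z = −341.7 + 293.9 + 556.02 = 508.1 m.

508 m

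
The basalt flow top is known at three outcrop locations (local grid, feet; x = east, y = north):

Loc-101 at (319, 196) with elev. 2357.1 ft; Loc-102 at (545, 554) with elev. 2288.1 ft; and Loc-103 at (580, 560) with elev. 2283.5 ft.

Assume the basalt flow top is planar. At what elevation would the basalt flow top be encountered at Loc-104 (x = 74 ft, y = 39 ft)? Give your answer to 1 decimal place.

2403.5 ft

Two edge vectors: Loc-101→Loc-102 = (226, 358, -69), Loc-101→Loc-103 = (261, 364, -73.6).
Normal n = (Loc-101→Loc-102) × (Loc-101→Loc-103) = (-1232.8, -1375.4, -11174).
So ∂z/∂x = −n_x/n_z = −0.11033 and ∂z/∂y = −n_y/n_z = −0.12309.
Intercept c from Loc-101: 2357.1 + 35.19 + 24.13 = 2416.42.
At (74, 39): z = −8.2 − 4.8 + 2416.42 = 2403.5 ft.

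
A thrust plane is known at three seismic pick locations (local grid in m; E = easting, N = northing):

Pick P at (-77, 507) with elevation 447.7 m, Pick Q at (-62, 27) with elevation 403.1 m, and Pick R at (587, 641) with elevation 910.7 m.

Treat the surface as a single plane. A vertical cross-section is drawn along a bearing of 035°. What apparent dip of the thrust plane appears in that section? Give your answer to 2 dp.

25.65°

Let the plane be z = a·E + b·N + c.
Pick Q−Pick P: 15a − 480b = −44.6;  Pick R−Pick P: 664a + 134b = 463.
Solving gives a = 0.67429, b = 0.11399.
Unit vector along 035° is (sin 35°, cos 35°) = (0.5736, 0.8192).
Slope in that direction = a·(0.5736) + b·(0.8192) = 0.48013.
Apparent dip = arctan|0.48013| = 25.65° (true dip is 34.4°, so apparent ≤ true as expected).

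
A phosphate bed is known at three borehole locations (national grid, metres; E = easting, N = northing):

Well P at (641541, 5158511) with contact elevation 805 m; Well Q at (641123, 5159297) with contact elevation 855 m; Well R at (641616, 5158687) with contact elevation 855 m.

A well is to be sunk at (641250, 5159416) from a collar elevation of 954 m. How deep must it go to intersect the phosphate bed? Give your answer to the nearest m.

Let the plane be z = a·E + b·N + c.
Well Q−Well P: −418a + 786b = 50;  Well R−Well P: 75a + 176b = 50.
Solving gives a = 0.23015741, b = 0.18601247.
Then c = 805 − a·641541 − b·5158511 = −1106397.77.
At (641250, 5159416): z_contact = 147588.4 + 959715.7 − 1106397.77 = 906.4 m.
Depth below ground = 954 − 906.4 = 48 m.

48 m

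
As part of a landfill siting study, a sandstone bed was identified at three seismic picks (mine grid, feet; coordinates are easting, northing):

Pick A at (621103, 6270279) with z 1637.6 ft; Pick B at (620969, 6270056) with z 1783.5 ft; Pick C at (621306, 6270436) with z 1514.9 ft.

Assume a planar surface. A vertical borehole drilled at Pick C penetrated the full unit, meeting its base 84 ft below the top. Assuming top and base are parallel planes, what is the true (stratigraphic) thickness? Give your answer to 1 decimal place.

72.9 ft

Two edge vectors: Pick A→Pick B = (-134, -223, 145.9), Pick A→Pick C = (203, 157, -122.7).
Normal n = (Pick A→Pick B) × (Pick A→Pick C) = (4455.8, 13175.9, 24231).
So ∂z/∂easting = −n_x/n_z = −0.18389 and ∂z/∂northing = −n_y/n_z = −0.54376.
|∇z| = √(a²+b²) = 0.57401, so dip δ = arctan(0.57401) = 29.86°.
True thickness = vertical thickness × cos δ = 84 × cos 29.86° = 72.9 ft.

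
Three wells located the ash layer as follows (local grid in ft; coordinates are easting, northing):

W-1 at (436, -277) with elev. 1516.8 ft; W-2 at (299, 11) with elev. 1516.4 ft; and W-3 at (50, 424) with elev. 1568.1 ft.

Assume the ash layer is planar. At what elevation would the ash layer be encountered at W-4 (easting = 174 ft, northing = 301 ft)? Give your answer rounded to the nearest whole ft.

Let the plane be z = a·easting + b·northing + c.
W-2−W-1: −137a + 288b = −0.4;  W-3−W-1: −386a + 701b = 51.3.
Solving gives a = −0.99496, b = −0.47469.
Then c = 1516.8 − a·436 − b·-277 = 1819.12.
At (174, 301): z = −173.1 − 142.9 + 1819.12 = 1503.1 ft.

1503 ft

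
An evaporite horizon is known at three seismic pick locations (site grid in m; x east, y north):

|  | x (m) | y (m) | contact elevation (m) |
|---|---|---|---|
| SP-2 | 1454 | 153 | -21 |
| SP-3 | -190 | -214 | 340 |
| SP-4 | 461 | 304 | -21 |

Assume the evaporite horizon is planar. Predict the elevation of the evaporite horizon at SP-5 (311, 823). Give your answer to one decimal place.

Two edge vectors: SP-2→SP-3 = (-1644, -367, 361), SP-2→SP-4 = (-993, 151, 0).
Normal n = (SP-2→SP-3) × (SP-2→SP-4) = (-54511, -358473, -612675).
So ∂z/∂x = −n_x/n_z = −0.088972 and ∂z/∂y = −n_y/n_z = −0.585095.
Intercept c from SP-2: -21 + 129.37 + 89.52 = 197.88.
At (311, 823): z = −27.7 − 481.5 + 197.88 = -311.3 m.

-311.3 m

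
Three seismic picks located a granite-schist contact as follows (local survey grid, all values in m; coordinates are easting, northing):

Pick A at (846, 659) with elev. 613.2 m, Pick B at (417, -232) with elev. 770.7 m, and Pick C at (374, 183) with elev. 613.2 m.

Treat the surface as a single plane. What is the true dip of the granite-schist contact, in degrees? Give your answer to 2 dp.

26.01°

Two edge vectors: Pick A→Pick B = (-429, -891, 157.5), Pick A→Pick C = (-472, -476, 0).
Normal n = (Pick A→Pick B) × (Pick A→Pick C) = (74970, -74340, -216348).
So ∂z/∂easting = −n_x/n_z = 0.34653 and ∂z/∂northing = −n_y/n_z = −0.34361.
Gradient magnitude |∇z| = √(a² + b²) = √(0.12008 + 0.11807) = 0.48801.
True dip = arctan(0.48801) = 26.01°, dipping toward NW (azimuth ≈ 315°).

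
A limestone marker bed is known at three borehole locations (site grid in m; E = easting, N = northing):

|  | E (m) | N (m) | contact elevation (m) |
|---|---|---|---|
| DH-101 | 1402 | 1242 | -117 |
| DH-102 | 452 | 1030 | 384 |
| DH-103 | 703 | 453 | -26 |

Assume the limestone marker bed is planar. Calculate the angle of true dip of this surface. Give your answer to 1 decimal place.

37.4°

Let the plane be z = a·E + b·N + c.
DH-102−DH-101: −950a − 212b = 501;  DH-103−DH-101: −699a − 789b = 91.
Solving gives a = −0.62524, b = 0.43859.
Gradient magnitude |∇z| = √(a² + b²) = √(0.39093 + 0.19236) = 0.76373.
True dip = arctan(0.76373) = 37.4°, dipping toward SE (azimuth ≈ 125°).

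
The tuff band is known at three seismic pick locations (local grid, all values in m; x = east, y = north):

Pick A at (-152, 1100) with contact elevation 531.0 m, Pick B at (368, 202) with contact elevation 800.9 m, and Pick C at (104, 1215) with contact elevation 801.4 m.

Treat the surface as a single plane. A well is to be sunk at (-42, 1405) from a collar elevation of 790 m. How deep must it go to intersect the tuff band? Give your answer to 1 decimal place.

Two edge vectors: Pick A→Pick B = (520, -898, 269.9), Pick A→Pick C = (256, 115, 270.4).
Normal n = (Pick A→Pick B) × (Pick A→Pick C) = (-273857.7, -71513.6, 289688).
So ∂z/∂x = −n_x/n_z = 0.945354 and ∂z/∂y = −n_y/n_z = 0.246864.
Intercept c from Pick A: 531 + 143.69 − 271.55 = 403.14.
At (-42, 1405): z_contact = −39.70 + 346.84 + 403.14 = 710.28 m.
Depth below ground = 790 − 710.28 = 79.7 m.

79.7 m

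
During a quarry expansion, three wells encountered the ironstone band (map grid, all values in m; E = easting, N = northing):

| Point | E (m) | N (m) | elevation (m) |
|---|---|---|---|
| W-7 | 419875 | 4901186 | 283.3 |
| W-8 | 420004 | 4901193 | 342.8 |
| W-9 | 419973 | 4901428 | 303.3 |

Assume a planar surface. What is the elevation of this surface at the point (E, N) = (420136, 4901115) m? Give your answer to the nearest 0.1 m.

412.8 m

Two edge vectors: W-7→W-8 = (129, 7, 59.5), W-7→W-9 = (98, 242, 20).
Normal n = (W-7→W-8) × (W-7→W-9) = (-14259, 3251, 30532).
So ∂z/∂E = −n_x/n_z = 0.467018210 and ∂z/∂N = −n_y/n_z = −0.106478449.
Intercept c from W-7: 283.3 − 196089.27 + 521870.68 = 326064.71.
At (420136, 4901115): z = 196211.2 − 521863.1 + 326064.71 = 412.8 m.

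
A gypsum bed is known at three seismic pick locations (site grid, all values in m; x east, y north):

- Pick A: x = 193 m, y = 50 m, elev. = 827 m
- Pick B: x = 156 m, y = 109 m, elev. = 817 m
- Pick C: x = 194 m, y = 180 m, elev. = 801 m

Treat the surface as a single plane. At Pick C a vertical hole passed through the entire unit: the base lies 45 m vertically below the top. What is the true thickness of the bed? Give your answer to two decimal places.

Two edge vectors: Pick A→Pick B = (-37, 59, -10), Pick A→Pick C = (1, 130, -26).
Normal n = (Pick A→Pick B) × (Pick A→Pick C) = (-234, -972, -4869).
So ∂z/∂x = −n_x/n_z = −0.04806 and ∂z/∂y = −n_y/n_z = −0.19963.
|∇z| = √(a²+b²) = 0.20533, so dip δ = arctan(0.20533) = 11.60°.
True thickness = vertical thickness × cos δ = 45 × cos 11.60° = 44.08 m.

44.08 m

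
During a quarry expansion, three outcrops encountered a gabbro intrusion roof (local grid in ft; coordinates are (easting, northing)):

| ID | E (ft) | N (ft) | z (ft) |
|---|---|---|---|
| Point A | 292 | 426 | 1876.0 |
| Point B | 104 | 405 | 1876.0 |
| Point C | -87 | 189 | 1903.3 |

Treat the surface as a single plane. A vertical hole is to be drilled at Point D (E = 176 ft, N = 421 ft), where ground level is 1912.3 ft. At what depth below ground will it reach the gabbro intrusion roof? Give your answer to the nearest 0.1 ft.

Two edge vectors: Point A→Point B = (-188, -21, 0), Point A→Point C = (-379, -237, 27.3).
Normal n = (Point A→Point B) × (Point A→Point C) = (-573.3, 5132.4, 36597).
So ∂z/∂E = −n_x/n_z = 0.01567 and ∂z/∂N = −n_y/n_z = −0.14024.
Intercept c from Point A: 1876 − 4.57 + 59.74 = 1931.17.
At (176, 421): z_contact = 2.76 − 59.04 + 1931.17 = 1874.88 ft.
Depth below ground = 1912.3 − 1874.88 = 37.4 ft.

37.4 ft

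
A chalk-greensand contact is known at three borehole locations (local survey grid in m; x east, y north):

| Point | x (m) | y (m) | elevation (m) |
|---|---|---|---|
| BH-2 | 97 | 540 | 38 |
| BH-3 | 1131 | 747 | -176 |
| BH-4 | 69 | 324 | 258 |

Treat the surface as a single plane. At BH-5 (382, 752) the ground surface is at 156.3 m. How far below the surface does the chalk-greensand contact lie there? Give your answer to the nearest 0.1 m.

335.0 m

Let the plane be z = a·x + b·y + c.
BH-3−BH-2: 1034a + 207b = −214;  BH-4−BH-2: −28a − 216b = 220.
Solving gives a = −0.003144, b = −1.018111.
Then c = 38 − a·97 − b·540 = 588.08.
At (382, 752): z_contact = −1.20 − 765.62 + 588.08 = -178.74 m.
Depth below ground = 156.3 − (-178.74) = 335.0 m.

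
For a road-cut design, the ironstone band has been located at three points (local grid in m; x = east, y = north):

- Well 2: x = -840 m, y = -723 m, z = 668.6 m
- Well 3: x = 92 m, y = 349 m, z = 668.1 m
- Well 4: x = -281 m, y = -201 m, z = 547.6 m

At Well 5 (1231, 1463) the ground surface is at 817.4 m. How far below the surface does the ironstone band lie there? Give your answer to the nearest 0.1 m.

345.6 m

Two edge vectors: Well 2→Well 3 = (932, 1072, -0.5), Well 2→Well 4 = (559, 522, -121).
Normal n = (Well 2→Well 3) × (Well 2→Well 4) = (-129451, 112492.5, -112744).
So ∂z/∂x = −n_x/n_z = −1.148185 and ∂z/∂y = −n_y/n_z = 0.997769.
Intercept c from Well 2: 668.6 − 964.48 + 721.39 = 425.51.
At (1231, 1463): z_contact = −1413.42 + 1459.74 + 425.51 = 471.83 m.
Depth below ground = 817.4 − 471.83 = 345.6 m.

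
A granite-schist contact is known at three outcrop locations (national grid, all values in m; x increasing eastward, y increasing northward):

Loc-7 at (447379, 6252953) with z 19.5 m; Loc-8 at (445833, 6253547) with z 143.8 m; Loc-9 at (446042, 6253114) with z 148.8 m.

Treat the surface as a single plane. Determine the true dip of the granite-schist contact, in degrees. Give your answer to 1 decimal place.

Let the plane be z = a·x + b·y + c.
Loc-8−Loc-7: −1546a + 594b = 124.3;  Loc-9−Loc-7: −1337a + 161b = 129.3.
Solving gives a = −0.10415, b = −0.06182.
Gradient magnitude |∇z| = √(a² + b²) = √(0.01085 + 0.00382) = 0.12112.
True dip = arctan(0.12112) = 6.9°, dipping toward ENE (azimuth ≈ 059°).

6.9°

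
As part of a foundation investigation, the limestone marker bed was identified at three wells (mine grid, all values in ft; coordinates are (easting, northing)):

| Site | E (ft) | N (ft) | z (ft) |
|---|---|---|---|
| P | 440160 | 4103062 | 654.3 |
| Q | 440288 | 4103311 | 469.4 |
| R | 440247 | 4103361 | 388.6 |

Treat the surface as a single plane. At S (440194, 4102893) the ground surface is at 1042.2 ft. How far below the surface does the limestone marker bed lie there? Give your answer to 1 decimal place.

183.3 ft

Two edge vectors: P→Q = (128, 249, -184.9), P→R = (87, 299, -265.7).
Normal n = (P→Q) × (P→R) = (-10874.2, 17923.3, 16609).
So ∂z/∂E = −n_x/n_z = 0.654717322 and ∂z/∂N = −n_y/n_z = −1.079131796.
Intercept c from P: 654.3 − 288180.38 + 4427744.67 = 4140218.59.
At (440194, 4102893): z_contact = 288202.64 − 4427562.29 + 4140218.59 = 858.93 ft.
Depth below ground = 1042.2 − 858.93 = 183.3 ft.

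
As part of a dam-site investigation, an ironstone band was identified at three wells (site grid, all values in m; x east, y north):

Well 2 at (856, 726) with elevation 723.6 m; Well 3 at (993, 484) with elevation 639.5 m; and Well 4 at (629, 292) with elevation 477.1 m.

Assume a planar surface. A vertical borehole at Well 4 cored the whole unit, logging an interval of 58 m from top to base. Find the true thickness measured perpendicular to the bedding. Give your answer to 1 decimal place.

51.8 m

Two edge vectors: Well 2→Well 3 = (137, -242, -84.1), Well 2→Well 4 = (-227, -434, -246.5).
Normal n = (Well 2→Well 3) × (Well 2→Well 4) = (23153.6, 52861.2, -114392).
So ∂z/∂x = −n_x/n_z = 0.20241 and ∂z/∂y = −n_y/n_z = 0.46211.
|∇z| = √(a²+b²) = 0.50449, so dip δ = arctan(0.50449) = 26.77°.
True thickness = vertical thickness × cos δ = 58 × cos 26.77° = 51.8 m.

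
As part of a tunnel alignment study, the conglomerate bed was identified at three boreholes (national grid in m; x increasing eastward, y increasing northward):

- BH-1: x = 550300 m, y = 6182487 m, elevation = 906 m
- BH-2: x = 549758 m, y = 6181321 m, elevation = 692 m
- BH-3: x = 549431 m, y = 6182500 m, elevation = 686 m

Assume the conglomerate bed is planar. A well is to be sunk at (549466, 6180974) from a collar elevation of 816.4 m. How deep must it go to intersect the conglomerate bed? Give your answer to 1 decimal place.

221.3 m

Two edge vectors: BH-1→BH-2 = (-542, -1166, -214), BH-1→BH-3 = (-869, 13, -220).
Normal n = (BH-1→BH-2) × (BH-1→BH-3) = (259302, 66726, -1020300).
So ∂z/∂x = −n_x/n_z = 0.254142899 and ∂z/∂y = −n_y/n_z = 0.065398412.
Intercept c from BH-1: 906 − 139854.84 − 404324.83 = −543273.67.
At (549466, 6180974): z_contact = 139642.88 + 404225.89 − 543273.67 = 595.10 m.
Depth below ground = 816.4 − 595.10 = 221.3 m.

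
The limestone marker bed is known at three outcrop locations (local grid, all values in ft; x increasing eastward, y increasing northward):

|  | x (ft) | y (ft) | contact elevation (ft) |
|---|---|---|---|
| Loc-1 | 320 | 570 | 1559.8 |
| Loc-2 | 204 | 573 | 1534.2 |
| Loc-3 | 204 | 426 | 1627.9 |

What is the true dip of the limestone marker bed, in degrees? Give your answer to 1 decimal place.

33.8°

Let the plane be z = a·x + b·y + c.
Loc-2−Loc-1: −116a + 3b = −25.6;  Loc-3−Loc-1: −116a − 144b = 68.1.
Solving gives a = 0.20420, b = −0.63741.
Gradient magnitude |∇z| = √(a² + b²) = √(0.04170 + 0.40630) = 0.66933.
True dip = arctan(0.66933) = 33.8°, dipping toward NNW (azimuth ≈ 342°).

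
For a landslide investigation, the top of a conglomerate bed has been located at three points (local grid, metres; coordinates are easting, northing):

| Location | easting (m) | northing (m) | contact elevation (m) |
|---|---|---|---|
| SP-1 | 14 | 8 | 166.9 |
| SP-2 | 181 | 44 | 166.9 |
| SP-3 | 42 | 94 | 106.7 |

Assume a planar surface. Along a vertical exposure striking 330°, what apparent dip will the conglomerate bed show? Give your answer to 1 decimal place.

Two edge vectors: SP-1→SP-2 = (167, 36, 0), SP-1→SP-3 = (28, 86, -60.2).
Normal n = (SP-1→SP-2) × (SP-1→SP-3) = (-2167.2, 10053.4, 13354).
So ∂z/∂easting = −n_x/n_z = 0.16229 and ∂z/∂northing = −n_y/n_z = −0.75284.
Unit vector along 330° is (sin 330°, cos 330°) = (-0.5000, 0.8660).
Slope in that direction = a·(-0.5000) + b·(0.8660) = −0.73312.
Apparent dip = arctan|0.73312| = 36.2° (true dip is 37.6°, so apparent ≤ true as expected).

36.2°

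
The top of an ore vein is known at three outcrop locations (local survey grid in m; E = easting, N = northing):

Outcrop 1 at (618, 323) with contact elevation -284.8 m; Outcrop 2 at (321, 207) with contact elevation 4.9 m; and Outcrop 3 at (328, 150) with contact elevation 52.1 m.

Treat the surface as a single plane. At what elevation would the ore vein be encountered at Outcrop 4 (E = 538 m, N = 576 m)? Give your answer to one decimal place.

-463.9 m

Let the plane be z = a·E + b·N + c.
Outcrop 2−Outcrop 1: −297a − 116b = 289.7;  Outcrop 3−Outcrop 1: −290a − 173b = 336.9.
Solving gives a = −0.62216, b = −0.90448.
Then c = -284.8 − a·618 − b·323 = 391.84.
At (538, 576): z = −334.7 − 521.0 + 391.84 = -463.9 m.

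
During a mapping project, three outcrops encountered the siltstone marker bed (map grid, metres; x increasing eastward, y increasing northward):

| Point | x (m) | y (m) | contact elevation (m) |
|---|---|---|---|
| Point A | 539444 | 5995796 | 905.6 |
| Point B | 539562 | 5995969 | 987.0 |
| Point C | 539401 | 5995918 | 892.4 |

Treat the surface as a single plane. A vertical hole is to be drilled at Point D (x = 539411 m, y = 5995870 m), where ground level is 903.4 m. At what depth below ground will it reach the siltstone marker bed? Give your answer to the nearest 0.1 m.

Two edge vectors: Point A→Point B = (118, 173, 81.4), Point A→Point C = (-43, 122, -13.2).
Normal n = (Point A→Point B) × (Point A→Point C) = (-12214.4, -1942.6, 21835).
So ∂z/∂x = −n_x/n_z = 0.559395466 and ∂z/∂y = −n_y/n_z = 0.088967254.
Intercept c from Point A: 905.6 − 301762.53 − 533429.51 = −834286.44.
At (539411, 5995870): z_contact = 301744.07 + 533436.09 − 834286.44 = 893.72 m.
Depth below ground = 903.4 − 893.72 = 9.7 m.

9.7 m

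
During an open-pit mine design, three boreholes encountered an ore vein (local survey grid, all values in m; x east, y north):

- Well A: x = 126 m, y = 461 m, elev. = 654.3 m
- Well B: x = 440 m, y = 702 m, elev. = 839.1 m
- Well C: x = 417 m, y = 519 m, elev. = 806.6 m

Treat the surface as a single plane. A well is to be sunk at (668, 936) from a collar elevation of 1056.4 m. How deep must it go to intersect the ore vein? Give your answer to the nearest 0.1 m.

Two edge vectors: Well A→Well B = (314, 241, 184.8), Well A→Well C = (291, 58, 152.3).
Normal n = (Well A→Well B) × (Well A→Well C) = (25985.9, 5954.6, -51919).
So ∂z/∂x = −n_x/n_z = 0.50051 and ∂z/∂y = −n_y/n_z = 0.11469.
Intercept c from Well A: 654.3 − 63.06 − 52.87 = 538.36.
At (668, 936): z_contact = 334.34 + 107.35 + 538.36 = 980.05 m.
Depth below ground = 1056.4 − 980.05 = 76.3 m.

76.3 m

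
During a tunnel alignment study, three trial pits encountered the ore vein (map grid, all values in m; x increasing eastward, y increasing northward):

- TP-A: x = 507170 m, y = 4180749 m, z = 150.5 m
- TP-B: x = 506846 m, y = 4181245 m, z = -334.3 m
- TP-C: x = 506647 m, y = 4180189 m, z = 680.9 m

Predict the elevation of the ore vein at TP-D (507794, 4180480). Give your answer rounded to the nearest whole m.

422 m

Two edge vectors: TP-A→TP-B = (-324, 496, -484.8), TP-A→TP-C = (-523, -560, 530.4).
Normal n = (TP-A→TP-B) × (TP-A→TP-C) = (-8409.6, 425400, 440848).
So ∂z/∂x = −n_x/n_z = 0.01907596 and ∂z/∂y = −n_y/n_z = −0.96495844.
Intercept c from TP-A: 150.5 − 9674.76 + 4034249.05 = 4024724.79.
At (507794, 4180480): z = 9686.7 − 4033989.5 + 4024724.79 = 422.0 m.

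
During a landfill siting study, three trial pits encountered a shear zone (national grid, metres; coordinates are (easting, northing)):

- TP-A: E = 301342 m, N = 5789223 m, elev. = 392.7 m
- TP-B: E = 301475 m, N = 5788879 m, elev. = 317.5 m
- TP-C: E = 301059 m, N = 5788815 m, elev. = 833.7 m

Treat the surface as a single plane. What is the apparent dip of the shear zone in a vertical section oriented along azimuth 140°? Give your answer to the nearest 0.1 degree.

30.3°

Two edge vectors: TP-A→TP-B = (133, -344, -75.2), TP-A→TP-C = (-283, -408, 441).
Normal n = (TP-A→TP-B) × (TP-A→TP-C) = (-182385.6, -37371.4, -151616).
So ∂z/∂E = −n_x/n_z = −1.20294 and ∂z/∂N = −n_y/n_z = −0.24649.
Unit vector along 140° is (sin 140°, cos 140°) = (0.6428, -0.7660).
Slope in that direction = a·(0.6428) + b·(-0.7660) = −0.58442.
Apparent dip = arctan|0.58442| = 30.3° (true dip is 50.8°, so apparent ≤ true as expected).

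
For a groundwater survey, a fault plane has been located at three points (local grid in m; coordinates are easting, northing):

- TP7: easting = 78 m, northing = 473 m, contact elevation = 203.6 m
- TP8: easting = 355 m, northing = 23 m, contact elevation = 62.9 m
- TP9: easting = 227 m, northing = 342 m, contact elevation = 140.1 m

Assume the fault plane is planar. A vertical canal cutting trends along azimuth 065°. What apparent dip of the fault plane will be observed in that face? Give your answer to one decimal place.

Let the plane be z = a·easting + b·northing + c.
TP8−TP7: 277a − 450b = −140.7;  TP9−TP7: 149a − 131b = −63.5.
Solving gives a = −0.32972, b = 0.10970.
Unit vector along 065° is (sin 65°, cos 65°) = (0.9063, 0.4226).
Slope in that direction = a·(0.9063) + b·(0.4226) = −0.25247.
Apparent dip = arctan|0.25247| = 14.2° (true dip is 19.2°, so apparent ≤ true as expected).

14.2°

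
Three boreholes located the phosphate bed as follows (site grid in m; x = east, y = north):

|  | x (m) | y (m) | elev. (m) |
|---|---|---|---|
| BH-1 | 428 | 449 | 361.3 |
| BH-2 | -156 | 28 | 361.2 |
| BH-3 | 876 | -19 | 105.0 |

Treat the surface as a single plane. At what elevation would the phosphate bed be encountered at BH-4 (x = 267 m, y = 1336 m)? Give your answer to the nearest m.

686 m

Let the plane be z = a·x + b·y + c.
BH-2−BH-1: −584a − 421b = −0.1;  BH-3−BH-1: 448a − 468b = −256.3.
Solving gives a = −0.23349, b = 0.32413.
Then c = 361.3 − a·428 − b·449 = 315.70.
At (267, 1336): z = −62.3 + 433.0 + 315.70 = 686.4 m.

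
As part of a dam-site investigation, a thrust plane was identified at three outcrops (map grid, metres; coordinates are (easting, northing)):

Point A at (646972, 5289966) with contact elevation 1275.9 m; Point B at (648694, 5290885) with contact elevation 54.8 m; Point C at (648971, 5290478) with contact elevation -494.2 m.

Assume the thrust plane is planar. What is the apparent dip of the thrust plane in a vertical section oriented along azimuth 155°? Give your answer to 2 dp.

Two edge vectors: Point A→Point B = (1722, 919, -1221.1), Point A→Point C = (1999, 512, -1770.1).
Normal n = (Point A→Point B) × (Point A→Point C) = (-1001518.7, 607133.3, -955417).
So ∂z/∂E = −n_x/n_z = −1.04825 and ∂z/∂N = −n_y/n_z = 0.63546.
Unit vector along 155° is (sin 155°, cos 155°) = (0.4226, -0.9063).
Slope in that direction = a·(0.4226) + b·(-0.9063) = −1.01894.
Apparent dip = arctan|1.01894| = 45.54° (true dip is 50.8°, so apparent ≤ true as expected).

45.54°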